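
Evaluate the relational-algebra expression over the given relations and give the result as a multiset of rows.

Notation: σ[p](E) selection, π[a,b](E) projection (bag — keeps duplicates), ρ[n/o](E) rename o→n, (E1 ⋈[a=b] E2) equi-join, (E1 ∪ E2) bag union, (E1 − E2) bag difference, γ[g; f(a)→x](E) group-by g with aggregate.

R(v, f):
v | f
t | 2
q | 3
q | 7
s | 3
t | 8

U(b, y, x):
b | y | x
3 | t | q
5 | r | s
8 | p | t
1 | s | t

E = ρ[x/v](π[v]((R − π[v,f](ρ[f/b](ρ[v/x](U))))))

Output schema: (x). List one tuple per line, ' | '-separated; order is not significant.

Per-node cardinality:
  R → 5
  U → 4
  ρ[v/x](U) → 4
  ρ[f/b](ρ[v/x](U)) → 4
  π[v,f](ρ[f/b](ρ[v/x](U))) → 4
  (R − π[v,f](ρ[f/b](ρ[v/x](U)))) → 3
  π[v]((R − π[v,f](ρ[f/b](ρ[v/x](U))))) → 3
  ρ[x/v](π[v]((R − π[v,f](ρ[f/b](ρ[v/x](U)))))) → 3

== RESULT ==
x
q
s
t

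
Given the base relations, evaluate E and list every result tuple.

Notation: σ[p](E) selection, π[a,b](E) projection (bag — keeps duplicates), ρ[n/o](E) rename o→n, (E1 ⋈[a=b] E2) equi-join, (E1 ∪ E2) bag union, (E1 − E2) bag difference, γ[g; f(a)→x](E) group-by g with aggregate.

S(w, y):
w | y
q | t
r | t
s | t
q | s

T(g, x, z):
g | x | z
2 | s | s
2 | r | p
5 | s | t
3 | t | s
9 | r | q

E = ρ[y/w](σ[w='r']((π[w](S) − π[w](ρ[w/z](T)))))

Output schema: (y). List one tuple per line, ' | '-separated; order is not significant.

Stepwise |·|:
  S → 4
  π[w](S) → 4
  T → 5
  ρ[w/z](T) → 5
  π[w](ρ[w/z](T)) → 5
  (π[w](S) − π[w](ρ[w/z](T))) → 2
  σ[w='r']((π[w](S) − π[w](ρ[w/z](T)))) → 1
  ρ[y/w](σ[w='r']((π[w](S) − π[w](ρ[w/z](T))))) → 1

== RESULT ==
y
r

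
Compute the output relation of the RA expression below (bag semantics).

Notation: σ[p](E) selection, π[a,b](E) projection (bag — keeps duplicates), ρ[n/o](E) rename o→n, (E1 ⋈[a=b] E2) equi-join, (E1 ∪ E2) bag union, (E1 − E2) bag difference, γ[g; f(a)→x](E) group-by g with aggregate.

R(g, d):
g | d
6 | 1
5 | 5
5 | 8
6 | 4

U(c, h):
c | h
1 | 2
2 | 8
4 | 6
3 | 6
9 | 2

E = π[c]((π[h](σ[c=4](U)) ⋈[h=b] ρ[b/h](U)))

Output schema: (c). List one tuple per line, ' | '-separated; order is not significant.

Subexpression sizes:
  U → 5
  σ[c=4](U) → 1
  π[h](σ[c=4](U)) → 1
  U → 5
  ρ[b/h](U) → 5
  (π[h](σ[c=4](U)) ⋈[h=b] ρ[b/h](U)) → 2
  π[c]((π[h](σ[c=4](U)) ⋈[h=b] ρ[b/h](U))) → 2

== RESULT ==
c
3
4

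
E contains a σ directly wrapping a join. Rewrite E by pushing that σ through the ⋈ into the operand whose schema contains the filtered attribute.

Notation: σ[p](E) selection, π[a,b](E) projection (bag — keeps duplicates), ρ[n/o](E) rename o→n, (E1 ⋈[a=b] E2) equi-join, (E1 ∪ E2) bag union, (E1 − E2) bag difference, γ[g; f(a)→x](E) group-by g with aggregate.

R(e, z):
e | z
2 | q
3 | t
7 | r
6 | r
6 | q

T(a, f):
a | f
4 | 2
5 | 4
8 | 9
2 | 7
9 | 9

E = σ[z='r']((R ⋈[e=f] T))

σ filters on z, owned by the left side.
E' = (σ[z='r'](R) ⋈[e=f] T)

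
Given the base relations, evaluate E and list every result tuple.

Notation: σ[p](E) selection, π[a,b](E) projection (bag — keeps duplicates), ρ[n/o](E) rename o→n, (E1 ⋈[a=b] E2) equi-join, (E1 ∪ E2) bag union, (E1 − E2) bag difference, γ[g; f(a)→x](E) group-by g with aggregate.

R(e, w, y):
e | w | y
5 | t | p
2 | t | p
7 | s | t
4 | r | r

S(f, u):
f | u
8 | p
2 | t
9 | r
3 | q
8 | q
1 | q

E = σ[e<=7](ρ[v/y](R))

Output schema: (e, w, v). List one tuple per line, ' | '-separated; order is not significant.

Per-node cardinality:
  R → 4
  ρ[v/y](R) → 4
  σ[e<=7](ρ[v/y](R)) → 4

== RESULT ==
e | w | v
2 | t | p
4 | r | r
5 | t | p
7 | s | t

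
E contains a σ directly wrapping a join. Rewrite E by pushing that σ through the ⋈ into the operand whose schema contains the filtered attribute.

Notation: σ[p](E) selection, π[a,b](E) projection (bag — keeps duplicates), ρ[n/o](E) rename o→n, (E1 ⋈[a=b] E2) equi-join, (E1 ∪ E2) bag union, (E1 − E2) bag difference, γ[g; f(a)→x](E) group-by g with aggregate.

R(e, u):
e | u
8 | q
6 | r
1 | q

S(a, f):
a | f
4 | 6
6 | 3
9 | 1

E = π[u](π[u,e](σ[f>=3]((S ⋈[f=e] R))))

σ filters on f, owned by the left side.
E' = π[u](π[u,e]((σ[f>=3](S) ⋈[f=e] R)))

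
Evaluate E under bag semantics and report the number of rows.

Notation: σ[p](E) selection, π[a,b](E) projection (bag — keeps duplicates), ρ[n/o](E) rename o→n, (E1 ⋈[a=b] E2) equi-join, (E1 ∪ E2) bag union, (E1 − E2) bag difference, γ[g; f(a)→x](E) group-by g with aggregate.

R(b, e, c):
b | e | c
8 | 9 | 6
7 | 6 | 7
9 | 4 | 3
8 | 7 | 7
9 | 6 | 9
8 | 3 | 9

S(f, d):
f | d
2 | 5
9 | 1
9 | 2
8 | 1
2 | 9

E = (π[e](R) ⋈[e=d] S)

Stepwise |·|:
  R → 6
  π[e](R) → 6
  S → 5
  (π[e](R) ⋈[e=d] S) → 1

|E| = 1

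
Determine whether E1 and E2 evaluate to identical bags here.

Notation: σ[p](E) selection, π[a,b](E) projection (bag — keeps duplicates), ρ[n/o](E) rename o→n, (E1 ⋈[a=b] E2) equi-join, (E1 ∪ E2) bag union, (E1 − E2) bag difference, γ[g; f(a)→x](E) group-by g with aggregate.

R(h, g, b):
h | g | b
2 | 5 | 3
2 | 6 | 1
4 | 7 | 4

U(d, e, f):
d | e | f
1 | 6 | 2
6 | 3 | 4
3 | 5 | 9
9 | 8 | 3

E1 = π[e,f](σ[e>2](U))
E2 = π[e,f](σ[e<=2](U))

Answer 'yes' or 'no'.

E1 stepwise |·|:
  U → 4
  σ[e>2](U) → 4
  π[e,f](σ[e>2](U)) → 4
E2 stepwise |·|:
  U → 4
  σ[e<=2](U) → 0
  π[e,f](σ[e<=2](U)) → 0

E1 result:
e | f
3 | 4
5 | 9
6 | 2
8 | 3
E2 result:
e | f
(0 rows)
Witness: (5, 9) appears 1× in E1 but 0× in E2.

no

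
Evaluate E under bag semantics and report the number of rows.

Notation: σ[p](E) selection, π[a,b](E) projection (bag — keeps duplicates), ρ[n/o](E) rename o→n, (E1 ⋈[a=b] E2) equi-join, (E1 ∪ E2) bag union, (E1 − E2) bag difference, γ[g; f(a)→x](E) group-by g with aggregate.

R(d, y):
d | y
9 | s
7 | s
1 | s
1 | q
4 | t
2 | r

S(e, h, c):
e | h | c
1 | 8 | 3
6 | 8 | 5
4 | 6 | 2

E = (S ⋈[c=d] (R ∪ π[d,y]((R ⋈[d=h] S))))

Per-node cardinality:
  S → 3
  R → 6
  R → 6
  S → 3
  (R ⋈[d=h] S) → 0
  π[d,y]((R ⋈[d=h] S)) → 0
  (R ∪ π[d,y]((R ⋈[d=h] S))) → 6
  (S ⋈[c=d] (R ∪ π[d,y]((R ⋈[d=h] S)))) → 1

|E| = 1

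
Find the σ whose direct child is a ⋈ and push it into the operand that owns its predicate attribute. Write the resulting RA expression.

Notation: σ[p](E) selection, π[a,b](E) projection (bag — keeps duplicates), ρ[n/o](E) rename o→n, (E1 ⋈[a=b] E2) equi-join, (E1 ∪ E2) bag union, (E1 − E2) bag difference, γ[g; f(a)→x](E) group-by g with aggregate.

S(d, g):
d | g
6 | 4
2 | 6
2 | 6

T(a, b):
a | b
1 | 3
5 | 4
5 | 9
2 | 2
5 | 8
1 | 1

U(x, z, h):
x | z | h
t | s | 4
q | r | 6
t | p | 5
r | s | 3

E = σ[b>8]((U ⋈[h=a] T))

σ filters on b, owned by the right side.
E' = (U ⋈[h=a] σ[b>8](T))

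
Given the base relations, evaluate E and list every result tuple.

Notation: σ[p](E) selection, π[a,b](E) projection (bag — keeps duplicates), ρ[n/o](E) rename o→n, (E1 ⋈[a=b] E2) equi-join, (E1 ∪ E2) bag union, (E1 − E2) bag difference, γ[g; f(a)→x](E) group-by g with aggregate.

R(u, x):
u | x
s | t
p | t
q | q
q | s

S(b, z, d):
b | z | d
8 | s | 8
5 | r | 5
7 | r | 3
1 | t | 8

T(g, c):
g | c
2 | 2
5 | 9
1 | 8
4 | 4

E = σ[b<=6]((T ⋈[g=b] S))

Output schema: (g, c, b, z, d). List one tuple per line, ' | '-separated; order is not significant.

Subexpression sizes:
  T → 4
  S → 4
  (T ⋈[g=b] S) → 2
  σ[b<=6]((T ⋈[g=b] S)) → 2

== RESULT ==
g | c | b | z | d
1 | 8 | 1 | t | 8
5 | 9 | 5 | r | 5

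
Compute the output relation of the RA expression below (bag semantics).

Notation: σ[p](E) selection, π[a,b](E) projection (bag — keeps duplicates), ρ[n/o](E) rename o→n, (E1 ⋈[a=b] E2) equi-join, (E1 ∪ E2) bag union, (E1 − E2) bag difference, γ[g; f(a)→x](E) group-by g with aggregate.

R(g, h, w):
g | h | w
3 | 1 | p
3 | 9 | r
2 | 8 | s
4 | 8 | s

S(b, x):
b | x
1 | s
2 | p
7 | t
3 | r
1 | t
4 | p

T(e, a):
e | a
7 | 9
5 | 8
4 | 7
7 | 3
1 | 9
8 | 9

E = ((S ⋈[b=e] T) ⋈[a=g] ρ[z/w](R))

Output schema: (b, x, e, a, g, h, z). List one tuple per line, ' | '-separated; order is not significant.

Row counts bottom-up:
  S → 6
  T → 6
  (S ⋈[b=e] T) → 5
  R → 4
  ρ[z/w](R) → 4
  ((S ⋈[b=e] T) ⋈[a=g] ρ[z/w](R)) → 2

== RESULT ==
b | x | e | a | g | h | z
7 | t | 7 | 3 | 3 | 1 | p
7 | t | 7 | 3 | 3 | 9 | r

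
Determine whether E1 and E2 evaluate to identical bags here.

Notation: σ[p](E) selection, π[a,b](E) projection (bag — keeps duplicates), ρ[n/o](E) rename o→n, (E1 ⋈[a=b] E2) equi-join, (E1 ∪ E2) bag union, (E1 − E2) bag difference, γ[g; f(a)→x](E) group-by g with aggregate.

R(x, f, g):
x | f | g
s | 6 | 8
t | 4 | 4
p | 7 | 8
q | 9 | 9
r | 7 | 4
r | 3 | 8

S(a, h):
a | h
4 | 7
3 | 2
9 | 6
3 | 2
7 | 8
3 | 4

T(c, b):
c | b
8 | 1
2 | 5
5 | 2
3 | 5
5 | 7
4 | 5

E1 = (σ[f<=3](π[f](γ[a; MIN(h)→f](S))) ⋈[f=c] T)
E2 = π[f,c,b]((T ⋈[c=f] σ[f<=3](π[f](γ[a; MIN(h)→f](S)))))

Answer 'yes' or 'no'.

E1 stepwise |·|:
  S → 6
  γ[a; MIN(h)→f](S) → 4
  π[f](γ[a; MIN(h)→f](S)) → 4
  σ[f<=3](π[f](γ[a; MIN(h)→f](S))) → 1
  T → 6
  (σ[f<=3](π[f](γ[a; MIN(h)→f](S))) ⋈[f=c] T) → 1
E2 stepwise |·|:
  T → 6
  S → 6
  γ[a; MIN(h)→f](S) → 4
  π[f](γ[a; MIN(h)→f](S)) → 4
  σ[f<=3](π[f](γ[a; MIN(h)→f](S))) → 1
  (T ⋈[c=f] σ[f<=3](π[f](γ[a; MIN(h)→f](S)))) → 1
  π[f,c,b]((T ⋈[c=f] σ[f<=3](π[f](γ[a; MIN(h)→f](S))))) → 1

E1 and E2 produce the same multiset:
f | c | b
2 | 2 | 5

yes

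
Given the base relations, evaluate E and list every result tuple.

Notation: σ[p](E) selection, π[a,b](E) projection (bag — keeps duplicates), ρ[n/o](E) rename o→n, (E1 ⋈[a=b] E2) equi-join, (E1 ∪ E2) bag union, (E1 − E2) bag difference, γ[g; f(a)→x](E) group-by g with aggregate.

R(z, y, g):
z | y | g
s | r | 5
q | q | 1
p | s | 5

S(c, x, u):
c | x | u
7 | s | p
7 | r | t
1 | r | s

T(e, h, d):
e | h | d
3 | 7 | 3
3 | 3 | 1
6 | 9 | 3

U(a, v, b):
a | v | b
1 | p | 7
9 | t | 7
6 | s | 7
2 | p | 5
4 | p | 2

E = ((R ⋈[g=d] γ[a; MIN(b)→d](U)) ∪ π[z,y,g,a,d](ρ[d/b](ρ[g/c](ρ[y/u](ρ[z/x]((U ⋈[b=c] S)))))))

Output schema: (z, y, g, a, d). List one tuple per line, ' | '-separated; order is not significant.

Subexpression sizes:
  R → 3
  U → 5
  γ[a; MIN(b)→d](U) → 5
  (R ⋈[g=d] γ[a; MIN(b)→d](U)) → 2
  U → 5
  S → 3
  (U ⋈[b=c] S) → 6
  ρ[z/x]((U ⋈[b=c] S)) → 6
  ρ[y/u](ρ[z/x]((U ⋈[b=c] S))) → 6
  ρ[g/c](ρ[y/u](ρ[z/x]((U ⋈[b=c] S)))) → 6
  ρ[d/b](ρ[g/c](ρ[y/u](ρ[z/x]((U ⋈[b=c] S))))) → 6
  π[z,y,g,a,d](ρ[d/b](ρ[g/c](ρ[y/u](ρ[z/x]((U ⋈[b=c] S)))))) → 6
  ((R ⋈[g=d] γ[a; MIN(b)→d](U)) ∪ π[z,y,g,a,d](ρ[d/b](ρ[g/c](ρ[y/u](ρ[z/x]((U ⋈[b=c] S))))))) → 8

== RESULT ==
z | y | g | a | d
p | s | 5 | 2 | 5
r | t | 7 | 1 | 7
r | t | 7 | 6 | 7
r | t | 7 | 9 | 7
s | p | 7 | 1 | 7
s | p | 7 | 6 | 7
s | p | 7 | 9 | 7
s | r | 5 | 2 | 5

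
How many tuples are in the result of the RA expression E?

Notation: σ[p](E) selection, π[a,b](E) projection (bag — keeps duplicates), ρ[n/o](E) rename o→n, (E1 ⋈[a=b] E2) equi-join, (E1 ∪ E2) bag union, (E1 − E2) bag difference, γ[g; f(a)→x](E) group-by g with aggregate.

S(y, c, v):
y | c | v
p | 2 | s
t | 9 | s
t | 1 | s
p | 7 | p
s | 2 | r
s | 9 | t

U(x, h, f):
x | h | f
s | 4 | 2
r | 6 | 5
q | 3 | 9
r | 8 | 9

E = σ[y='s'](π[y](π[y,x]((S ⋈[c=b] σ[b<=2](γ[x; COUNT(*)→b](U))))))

Subexpression sizes:
  S → 6
  U → 4
  γ[x; COUNT(*)→b](U) → 3
  σ[b<=2](γ[x; COUNT(*)→b](U)) → 3
  (S ⋈[c=b] σ[b<=2](γ[x; COUNT(*)→b](U))) → 4
  π[y,x]((S ⋈[c=b] σ[b<=2](γ[x; COUNT(*)→b](U)))) → 4
  π[y](π[y,x]((S ⋈[c=b] σ[b<=2](γ[x; COUNT(*)→b](U))))) → 4
  σ[y='s'](π[y](π[y,x]((S ⋈[c=b] σ[b<=2](γ[x; COUNT(*)→b](U)))))) → 1

|E| = 1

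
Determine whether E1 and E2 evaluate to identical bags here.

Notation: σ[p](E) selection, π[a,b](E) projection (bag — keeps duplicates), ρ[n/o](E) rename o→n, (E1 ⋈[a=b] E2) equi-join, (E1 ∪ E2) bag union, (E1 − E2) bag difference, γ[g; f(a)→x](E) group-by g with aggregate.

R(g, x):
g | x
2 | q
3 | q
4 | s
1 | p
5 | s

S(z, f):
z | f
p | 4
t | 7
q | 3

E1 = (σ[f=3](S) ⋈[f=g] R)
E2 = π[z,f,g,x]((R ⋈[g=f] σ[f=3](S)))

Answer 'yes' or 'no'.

E1 stepwise |·|:
  S → 3
  σ[f=3](S) → 1
  R → 5
  (σ[f=3](S) ⋈[f=g] R) → 1
E2 stepwise |·|:
  R → 5
  S → 3
  σ[f=3](S) → 1
  (R ⋈[g=f] σ[f=3](S)) → 1
  π[z,f,g,x]((R ⋈[g=f] σ[f=3](S))) → 1

E1 and E2 produce the same multiset:
z | f | g | x
q | 3 | 3 | q

yes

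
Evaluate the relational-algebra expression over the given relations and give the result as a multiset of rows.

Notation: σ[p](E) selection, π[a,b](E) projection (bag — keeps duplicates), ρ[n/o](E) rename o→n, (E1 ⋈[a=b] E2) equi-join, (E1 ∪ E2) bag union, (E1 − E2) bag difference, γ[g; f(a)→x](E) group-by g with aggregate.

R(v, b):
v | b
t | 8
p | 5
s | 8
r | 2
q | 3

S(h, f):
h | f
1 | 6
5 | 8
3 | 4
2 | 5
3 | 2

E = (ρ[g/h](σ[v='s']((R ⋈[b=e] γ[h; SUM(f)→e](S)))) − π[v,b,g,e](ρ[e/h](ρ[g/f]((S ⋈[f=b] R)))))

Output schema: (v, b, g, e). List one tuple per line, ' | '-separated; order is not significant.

Per-node cardinality:
  R → 5
  S → 5
  γ[h; SUM(f)→e](S) → 4
  (R ⋈[b=e] γ[h; SUM(f)→e](S)) → 3
  σ[v='s']((R ⋈[b=e] γ[h; SUM(f)→e](S))) → 1
  ρ[g/h](σ[v='s']((R ⋈[b=e] γ[h; SUM(f)→e](S)))) → 1
  S → 5
  R → 5
  (S ⋈[f=b] R) → 4
  ρ[g/f]((S ⋈[f=b] R)) → 4
  ρ[e/h](ρ[g/f]((S ⋈[f=b] R))) → 4
  π[v,b,g,e](ρ[e/h](ρ[g/f]((S ⋈[f=b] R)))) → 4
  (ρ[g/h](σ[v='s']((R ⋈[b=e] γ[h; SUM(f)→e](S)))) − π[v,b,g,e](ρ[e/h](ρ[g/f]((S ⋈[f=b] R))))) → 1

== RESULT ==
v | b | g | e
s | 8 | 5 | 8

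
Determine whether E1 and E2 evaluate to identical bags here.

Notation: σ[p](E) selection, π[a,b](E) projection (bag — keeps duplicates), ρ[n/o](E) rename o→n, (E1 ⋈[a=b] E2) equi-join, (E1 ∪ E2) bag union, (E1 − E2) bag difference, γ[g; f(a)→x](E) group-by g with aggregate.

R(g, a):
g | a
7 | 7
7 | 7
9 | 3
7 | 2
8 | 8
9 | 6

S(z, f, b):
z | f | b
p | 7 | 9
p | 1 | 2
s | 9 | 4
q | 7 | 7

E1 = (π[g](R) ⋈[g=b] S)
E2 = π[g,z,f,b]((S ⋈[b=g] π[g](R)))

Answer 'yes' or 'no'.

E1 subexpression sizes:
  R → 6
  π[g](R) → 6
  S → 4
  (π[g](R) ⋈[g=b] S) → 5
E2 subexpression sizes:
  S → 4
  R → 6
  π[g](R) → 6
  (S ⋈[b=g] π[g](R)) → 5
  π[g,z,f,b]((S ⋈[b=g] π[g](R))) → 5

E1 and E2 produce the same multiset:
g | z | f | b
7 | q | 7 | 7
7 | q | 7 | 7
7 | q | 7 | 7
9 | p | 7 | 9
9 | p | 7 | 9

yes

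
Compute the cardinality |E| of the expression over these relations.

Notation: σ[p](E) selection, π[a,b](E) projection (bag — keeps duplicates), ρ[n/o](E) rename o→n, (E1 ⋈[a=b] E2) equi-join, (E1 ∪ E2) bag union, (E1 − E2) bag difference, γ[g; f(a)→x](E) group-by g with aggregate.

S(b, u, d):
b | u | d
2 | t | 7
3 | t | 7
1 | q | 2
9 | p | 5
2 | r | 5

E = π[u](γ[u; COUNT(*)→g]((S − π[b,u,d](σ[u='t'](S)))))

Stepwise |·|:
  S → 5
  S → 5
  σ[u='t'](S) → 2
  π[b,u,d](σ[u='t'](S)) → 2
  (S − π[b,u,d](σ[u='t'](S))) → 3
  γ[u; COUNT(*)→g]((S − π[b,u,d](σ[u='t'](S)))) → 3
  π[u](γ[u; COUNT(*)→g]((S − π[b,u,d](σ[u='t'](S))))) → 3

|E| = 3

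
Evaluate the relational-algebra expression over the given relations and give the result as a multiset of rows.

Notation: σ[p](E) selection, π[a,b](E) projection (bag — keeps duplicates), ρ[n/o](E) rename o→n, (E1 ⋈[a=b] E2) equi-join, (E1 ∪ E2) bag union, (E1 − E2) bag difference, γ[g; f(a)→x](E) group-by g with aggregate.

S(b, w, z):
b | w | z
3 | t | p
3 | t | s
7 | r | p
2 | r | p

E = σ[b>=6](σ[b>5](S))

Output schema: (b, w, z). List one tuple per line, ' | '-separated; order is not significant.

Row counts bottom-up:
  S → 4
  σ[b>5](S) → 1
  σ[b>=6](σ[b>5](S)) → 1

== RESULT ==
b | w | z
7 | r | p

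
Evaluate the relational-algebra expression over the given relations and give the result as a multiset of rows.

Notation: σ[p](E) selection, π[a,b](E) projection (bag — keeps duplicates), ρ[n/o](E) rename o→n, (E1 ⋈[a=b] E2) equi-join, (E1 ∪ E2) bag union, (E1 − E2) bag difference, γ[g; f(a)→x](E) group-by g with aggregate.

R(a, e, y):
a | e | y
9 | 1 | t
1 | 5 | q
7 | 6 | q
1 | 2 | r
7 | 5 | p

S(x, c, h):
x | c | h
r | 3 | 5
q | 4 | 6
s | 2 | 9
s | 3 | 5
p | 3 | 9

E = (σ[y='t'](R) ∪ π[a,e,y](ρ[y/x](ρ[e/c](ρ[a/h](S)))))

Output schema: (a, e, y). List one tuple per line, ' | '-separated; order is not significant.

Subexpression sizes:
  R → 5
  σ[y='t'](R) → 1
  S → 5
  ρ[a/h](S) → 5
  ρ[e/c](ρ[a/h](S)) → 5
  ρ[y/x](ρ[e/c](ρ[a/h](S))) → 5
  π[a,e,y](ρ[y/x](ρ[e/c](ρ[a/h](S)))) → 5
  (σ[y='t'](R) ∪ π[a,e,y](ρ[y/x](ρ[e/c](ρ[a/h](S))))) → 6

== RESULT ==
a | e | y
5 | 3 | r
5 | 3 | s
6 | 4 | q
9 | 1 | t
9 | 2 | s
9 | 3 | p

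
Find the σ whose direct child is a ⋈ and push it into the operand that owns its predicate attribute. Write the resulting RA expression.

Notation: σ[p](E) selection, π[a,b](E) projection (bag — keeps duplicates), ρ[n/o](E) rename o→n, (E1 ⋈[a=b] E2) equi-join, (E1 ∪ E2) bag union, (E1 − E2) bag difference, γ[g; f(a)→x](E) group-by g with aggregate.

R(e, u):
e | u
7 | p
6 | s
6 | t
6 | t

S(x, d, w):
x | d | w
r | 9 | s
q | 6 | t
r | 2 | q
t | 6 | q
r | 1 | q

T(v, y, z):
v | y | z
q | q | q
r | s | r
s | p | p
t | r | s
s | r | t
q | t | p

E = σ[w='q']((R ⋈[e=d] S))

σ filters on w, owned by the right side.
E' = (R ⋈[e=d] σ[w='q'](S))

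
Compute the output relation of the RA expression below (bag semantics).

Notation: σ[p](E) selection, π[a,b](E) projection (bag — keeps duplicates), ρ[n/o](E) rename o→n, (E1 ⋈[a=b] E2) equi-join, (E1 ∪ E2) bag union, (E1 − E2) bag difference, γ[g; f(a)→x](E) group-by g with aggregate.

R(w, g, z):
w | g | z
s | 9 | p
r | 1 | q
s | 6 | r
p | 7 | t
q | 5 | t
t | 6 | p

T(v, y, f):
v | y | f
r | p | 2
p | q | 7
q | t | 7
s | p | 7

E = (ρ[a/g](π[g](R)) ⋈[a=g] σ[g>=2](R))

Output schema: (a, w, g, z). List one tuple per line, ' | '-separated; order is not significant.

Subexpression sizes:
  R → 6
  π[g](R) → 6
  ρ[a/g](π[g](R)) → 6
  R → 6
  σ[g>=2](R) → 5
  (ρ[a/g](π[g](R)) ⋈[a=g] σ[g>=2](R)) → 7

== RESULT ==
a | w | g | z
5 | q | 5 | t
6 | s | 6 | r
6 | s | 6 | r
6 | t | 6 | p
6 | t | 6 | p
7 | p | 7 | t
9 | s | 9 | p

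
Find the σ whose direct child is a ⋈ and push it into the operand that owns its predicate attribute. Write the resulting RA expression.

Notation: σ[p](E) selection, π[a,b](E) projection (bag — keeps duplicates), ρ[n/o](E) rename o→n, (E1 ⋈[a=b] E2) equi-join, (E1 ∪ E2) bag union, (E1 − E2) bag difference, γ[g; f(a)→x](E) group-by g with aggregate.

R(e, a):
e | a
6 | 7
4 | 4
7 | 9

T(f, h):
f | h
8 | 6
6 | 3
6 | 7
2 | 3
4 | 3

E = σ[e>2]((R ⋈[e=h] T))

σ filters on e, owned by the left side.
E' = (σ[e>2](R) ⋈[e=h] T)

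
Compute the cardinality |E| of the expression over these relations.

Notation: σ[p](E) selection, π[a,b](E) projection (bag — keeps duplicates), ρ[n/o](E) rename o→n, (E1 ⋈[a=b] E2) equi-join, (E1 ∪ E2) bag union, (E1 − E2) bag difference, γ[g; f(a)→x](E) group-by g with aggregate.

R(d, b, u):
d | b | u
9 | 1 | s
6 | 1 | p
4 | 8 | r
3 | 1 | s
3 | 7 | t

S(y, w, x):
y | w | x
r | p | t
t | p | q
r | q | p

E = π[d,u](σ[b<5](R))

Row counts bottom-up:
  R → 5
  σ[b<5](R) → 3
  π[d,u](σ[b<5](R)) → 3

|E| = 3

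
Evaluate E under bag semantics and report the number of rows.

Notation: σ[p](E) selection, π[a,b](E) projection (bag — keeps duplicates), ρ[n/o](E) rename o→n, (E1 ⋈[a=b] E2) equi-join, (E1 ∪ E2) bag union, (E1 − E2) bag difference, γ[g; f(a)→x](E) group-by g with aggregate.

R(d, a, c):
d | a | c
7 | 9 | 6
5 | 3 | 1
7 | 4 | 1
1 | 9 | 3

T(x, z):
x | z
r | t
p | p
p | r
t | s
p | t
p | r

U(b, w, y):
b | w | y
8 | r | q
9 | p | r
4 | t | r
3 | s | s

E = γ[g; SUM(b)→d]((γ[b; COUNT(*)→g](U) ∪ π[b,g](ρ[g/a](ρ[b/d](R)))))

Subexpression sizes:
  U → 4
  γ[b; COUNT(*)→g](U) → 4
  R → 4
  ρ[b/d](R) → 4
  ρ[g/a](ρ[b/d](R)) → 4
  π[b,g](ρ[g/a](ρ[b/d](R))) → 4
  (γ[b; COUNT(*)→g](U) ∪ π[b,g](ρ[g/a](ρ[b/d](R)))) → 8
  γ[g; SUM(b)→d]((γ[b; COUNT(*)→g](U) ∪ π[b,g](ρ[g/a](ρ[b/d](R))))) → 4

|E| = 4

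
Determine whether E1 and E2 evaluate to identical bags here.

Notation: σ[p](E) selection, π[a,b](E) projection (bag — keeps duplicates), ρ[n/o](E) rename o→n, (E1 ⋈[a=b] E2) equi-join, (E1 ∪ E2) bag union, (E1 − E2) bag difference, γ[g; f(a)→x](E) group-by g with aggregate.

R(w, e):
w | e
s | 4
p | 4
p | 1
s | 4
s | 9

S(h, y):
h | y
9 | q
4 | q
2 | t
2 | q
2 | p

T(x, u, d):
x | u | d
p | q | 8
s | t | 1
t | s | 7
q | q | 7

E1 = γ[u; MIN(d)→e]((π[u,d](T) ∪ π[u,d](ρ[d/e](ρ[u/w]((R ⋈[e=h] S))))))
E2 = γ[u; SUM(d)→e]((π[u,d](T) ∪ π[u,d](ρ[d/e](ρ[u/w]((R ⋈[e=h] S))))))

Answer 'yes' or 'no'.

E1 row counts bottom-up:
  T → 4
  π[u,d](T) → 4
  R → 5
  S → 5
  (R ⋈[e=h] S) → 4
  ρ[u/w]((R ⋈[e=h] S)) → 4
  ρ[d/e](ρ[u/w]((R ⋈[e=h] S))) → 4
  π[u,d](ρ[d/e](ρ[u/w]((R ⋈[e=h] S)))) → 4
  (π[u,d](T) ∪ π[u,d](ρ[d/e](ρ[u/w]((R ⋈[e=h] S))))) → 8
  γ[u; MIN(d)→e]((π[u,d](T) ∪ π[u,d](ρ[d/e](ρ[u/w]((R ⋈[e=h] S)))))) → 4
E2 row counts bottom-up:
  T → 4
  π[u,d](T) → 4
  R → 5
  S → 5
  (R ⋈[e=h] S) → 4
  ρ[u/w]((R ⋈[e=h] S)) → 4
  ρ[d/e](ρ[u/w]((R ⋈[e=h] S))) → 4
  π[u,d](ρ[d/e](ρ[u/w]((R ⋈[e=h] S)))) → 4
  (π[u,d](T) ∪ π[u,d](ρ[d/e](ρ[u/w]((R ⋈[e=h] S))))) → 8
  γ[u; SUM(d)→e]((π[u,d](T) ∪ π[u,d](ρ[d/e](ρ[u/w]((R ⋈[e=h] S)))))) → 4

E1 result:
u | e
p | 4
q | 7
s | 4
t | 1
E2 result:
u | e
p | 4
q | 15
s | 24
t | 1
Witness: ('s', 24) appears 0× in E1 but 1× in E2.

no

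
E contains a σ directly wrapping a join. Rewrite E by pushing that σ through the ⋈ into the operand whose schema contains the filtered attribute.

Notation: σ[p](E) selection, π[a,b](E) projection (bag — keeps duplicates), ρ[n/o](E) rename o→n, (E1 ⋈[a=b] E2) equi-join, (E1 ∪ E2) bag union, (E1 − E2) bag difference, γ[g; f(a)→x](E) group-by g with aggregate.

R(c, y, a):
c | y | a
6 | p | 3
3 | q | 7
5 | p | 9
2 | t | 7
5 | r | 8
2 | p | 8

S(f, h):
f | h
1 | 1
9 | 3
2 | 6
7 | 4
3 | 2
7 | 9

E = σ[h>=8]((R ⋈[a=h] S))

σ filters on h, owned by the right side.
E' = (R ⋈[a=h] σ[h>=8](S))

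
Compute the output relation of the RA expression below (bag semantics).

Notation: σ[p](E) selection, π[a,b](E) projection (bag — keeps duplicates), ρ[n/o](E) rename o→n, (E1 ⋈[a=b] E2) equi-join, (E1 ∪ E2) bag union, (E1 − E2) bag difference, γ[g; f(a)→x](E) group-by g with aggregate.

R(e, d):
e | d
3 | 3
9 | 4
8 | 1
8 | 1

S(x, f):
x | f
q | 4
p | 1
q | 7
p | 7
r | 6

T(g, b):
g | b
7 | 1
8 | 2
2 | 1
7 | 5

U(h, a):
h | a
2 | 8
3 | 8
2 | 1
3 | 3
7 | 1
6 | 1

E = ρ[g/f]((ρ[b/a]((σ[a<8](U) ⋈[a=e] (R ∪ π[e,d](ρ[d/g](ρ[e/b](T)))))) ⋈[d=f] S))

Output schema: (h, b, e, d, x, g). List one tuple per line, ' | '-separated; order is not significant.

Row counts bottom-up:
  U → 6
  σ[a<8](U) → 4
  R → 4
  T → 4
  ρ[e/b](T) → 4
  ρ[d/g](ρ[e/b](T)) → 4
  π[e,d](ρ[d/g](ρ[e/b](T))) → 4
  (R ∪ π[e,d](ρ[d/g](ρ[e/b](T)))) → 8
  (σ[a<8](U) ⋈[a=e] (R ∪ π[e,d](ρ[d/g](ρ[e/b](T))))) → 7
  ρ[b/a]((σ[a<8](U) ⋈[a=e] (R ∪ π[e,d](ρ[d/g](ρ[e/b](T)))))) → 7
  S → 5
  (ρ[b/a]((σ[a<8](U) ⋈[a=e] (R ∪ π[e,d](ρ[d/g](ρ[e/b](T)))))) ⋈[d=f] S) → 6
  ρ[g/f]((ρ[b/a]((σ[a<8](U) ⋈[a=e] (R ∪ π[e,d](ρ[d/g](ρ[e/b](T)))))) ⋈[d=f] S)) → 6

== RESULT ==
h | b | e | d | x | g
2 | 1 | 1 | 7 | p | 7
2 | 1 | 1 | 7 | q | 7
6 | 1 | 1 | 7 | p | 7
6 | 1 | 1 | 7 | q | 7
7 | 1 | 1 | 7 | p | 7
7 | 1 | 1 | 7 | q | 7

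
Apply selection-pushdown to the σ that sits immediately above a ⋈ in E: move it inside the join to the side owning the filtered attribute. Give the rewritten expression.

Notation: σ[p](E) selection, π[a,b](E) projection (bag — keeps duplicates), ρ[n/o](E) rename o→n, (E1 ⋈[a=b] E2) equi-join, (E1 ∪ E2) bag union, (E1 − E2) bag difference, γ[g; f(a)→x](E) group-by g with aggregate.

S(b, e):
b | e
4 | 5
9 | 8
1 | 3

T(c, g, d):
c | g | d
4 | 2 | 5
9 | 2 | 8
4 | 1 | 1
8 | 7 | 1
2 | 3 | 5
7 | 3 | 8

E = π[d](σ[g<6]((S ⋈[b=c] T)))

σ filters on g, owned by the right side.
E' = π[d]((S ⋈[b=c] σ[g<6](T)))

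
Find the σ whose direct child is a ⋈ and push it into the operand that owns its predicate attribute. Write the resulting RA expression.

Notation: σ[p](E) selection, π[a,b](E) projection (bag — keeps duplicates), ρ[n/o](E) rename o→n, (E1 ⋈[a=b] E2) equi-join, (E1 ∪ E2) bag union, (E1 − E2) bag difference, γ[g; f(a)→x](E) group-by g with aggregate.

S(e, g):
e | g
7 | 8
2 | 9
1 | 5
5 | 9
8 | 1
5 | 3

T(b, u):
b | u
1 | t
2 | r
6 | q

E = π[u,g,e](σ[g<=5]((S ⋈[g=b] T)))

σ filters on g, owned by the left side.
E' = π[u,g,e]((σ[g<=5](S) ⋈[g=b] T))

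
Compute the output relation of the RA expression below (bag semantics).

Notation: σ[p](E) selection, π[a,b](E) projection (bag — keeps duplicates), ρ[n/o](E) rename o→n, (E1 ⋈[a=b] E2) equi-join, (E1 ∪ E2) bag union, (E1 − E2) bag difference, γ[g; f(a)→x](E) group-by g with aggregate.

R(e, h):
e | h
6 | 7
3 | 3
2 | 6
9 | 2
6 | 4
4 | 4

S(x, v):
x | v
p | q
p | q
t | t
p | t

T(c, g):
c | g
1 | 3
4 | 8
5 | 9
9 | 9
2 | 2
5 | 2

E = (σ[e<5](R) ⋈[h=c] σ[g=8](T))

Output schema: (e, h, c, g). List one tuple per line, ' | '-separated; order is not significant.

Per-node cardinality:
  R → 6
  σ[e<5](R) → 3
  T → 6
  σ[g=8](T) → 1
  (σ[e<5](R) ⋈[h=c] σ[g=8](T)) → 1

== RESULT ==
e | h | c | g
4 | 4 | 4 | 8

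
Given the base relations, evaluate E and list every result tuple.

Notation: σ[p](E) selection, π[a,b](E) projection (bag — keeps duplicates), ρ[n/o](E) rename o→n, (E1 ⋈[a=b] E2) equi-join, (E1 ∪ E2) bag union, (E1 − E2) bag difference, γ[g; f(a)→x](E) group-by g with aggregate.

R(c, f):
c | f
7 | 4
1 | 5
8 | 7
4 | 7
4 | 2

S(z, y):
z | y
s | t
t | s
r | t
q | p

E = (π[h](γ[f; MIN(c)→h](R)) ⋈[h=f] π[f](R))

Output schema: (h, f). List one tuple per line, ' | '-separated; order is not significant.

Stepwise |·|:
  R → 5
  γ[f; MIN(c)→h](R) → 4
  π[h](γ[f; MIN(c)→h](R)) → 4
  R → 5
  π[f](R) → 5
  (π[h](γ[f; MIN(c)→h](R)) ⋈[h=f] π[f](R)) → 4

== RESULT ==
h | f
4 | 4
4 | 4
7 | 7
7 | 7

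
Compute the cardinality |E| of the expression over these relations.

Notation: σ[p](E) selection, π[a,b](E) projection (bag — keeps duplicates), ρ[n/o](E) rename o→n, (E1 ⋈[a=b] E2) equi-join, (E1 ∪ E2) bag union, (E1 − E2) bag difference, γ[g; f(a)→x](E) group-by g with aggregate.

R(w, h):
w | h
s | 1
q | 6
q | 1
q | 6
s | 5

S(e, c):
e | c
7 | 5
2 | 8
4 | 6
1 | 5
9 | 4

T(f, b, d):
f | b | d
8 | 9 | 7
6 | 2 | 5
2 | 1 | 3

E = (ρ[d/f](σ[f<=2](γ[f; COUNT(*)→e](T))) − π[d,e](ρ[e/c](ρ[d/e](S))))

Subexpression sizes:
  T → 3
  γ[f; COUNT(*)→e](T) → 3
  σ[f<=2](γ[f; COUNT(*)→e](T)) → 1
  ρ[d/f](σ[f<=2](γ[f; COUNT(*)→e](T))) → 1
  S → 5
  ρ[d/e](S) → 5
  ρ[e/c](ρ[d/e](S)) → 5
  π[d,e](ρ[e/c](ρ[d/e](S))) → 5
  (ρ[d/f](σ[f<=2](γ[f; COUNT(*)→e](T))) − π[d,e](ρ[e/c](ρ[d/e](S)))) → 1

|E| = 1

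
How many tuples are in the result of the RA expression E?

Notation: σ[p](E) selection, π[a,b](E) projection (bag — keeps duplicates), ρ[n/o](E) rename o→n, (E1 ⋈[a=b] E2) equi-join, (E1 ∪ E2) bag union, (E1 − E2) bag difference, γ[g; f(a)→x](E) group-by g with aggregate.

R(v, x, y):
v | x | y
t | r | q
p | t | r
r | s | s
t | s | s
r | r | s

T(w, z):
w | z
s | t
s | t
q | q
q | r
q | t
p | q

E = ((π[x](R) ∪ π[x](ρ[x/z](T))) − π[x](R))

Subexpression sizes:
  R → 5
  π[x](R) → 5
  T → 6
  ρ[x/z](T) → 6
  π[x](ρ[x/z](T)) → 6
  (π[x](R) ∪ π[x](ρ[x/z](T))) → 11
  R → 5
  π[x](R) → 5
  ((π[x](R) ∪ π[x](ρ[x/z](T))) − π[x](R)) → 6

|E| = 6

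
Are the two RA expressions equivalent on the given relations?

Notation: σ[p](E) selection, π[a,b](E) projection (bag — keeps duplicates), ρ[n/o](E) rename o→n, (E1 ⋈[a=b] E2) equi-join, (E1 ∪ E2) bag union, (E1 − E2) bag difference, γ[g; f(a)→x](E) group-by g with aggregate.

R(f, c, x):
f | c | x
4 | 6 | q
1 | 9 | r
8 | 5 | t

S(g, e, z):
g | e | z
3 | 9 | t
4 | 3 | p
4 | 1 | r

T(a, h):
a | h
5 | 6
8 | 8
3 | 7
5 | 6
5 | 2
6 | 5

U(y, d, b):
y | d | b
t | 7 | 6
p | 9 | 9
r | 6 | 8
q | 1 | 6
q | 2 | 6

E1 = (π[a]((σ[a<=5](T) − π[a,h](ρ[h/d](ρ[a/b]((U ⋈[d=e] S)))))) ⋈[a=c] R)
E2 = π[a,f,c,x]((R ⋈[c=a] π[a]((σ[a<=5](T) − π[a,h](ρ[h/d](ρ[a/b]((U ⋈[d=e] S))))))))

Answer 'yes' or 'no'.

E1 row counts bottom-up:
  T → 6
  σ[a<=5](T) → 4
  U → 5
  S → 3
  (U ⋈[d=e] S) → 2
  ρ[a/b]((U ⋈[d=e] S)) → 2
  ρ[h/d](ρ[a/b]((U ⋈[d=e] S))) → 2
  π[a,h](ρ[h/d](ρ[a/b]((U ⋈[d=e] S)))) → 2
  (σ[a<=5](T) − π[a,h](ρ[h/d](ρ[a/b]((U ⋈[d=e] S))))) → 4
  π[a]((σ[a<=5](T) − π[a,h](ρ[h/d](ρ[a/b]((U ⋈[d=e] S)))))) → 4
  R → 3
  (π[a]((σ[a<=5](T) − π[a,h](ρ[h/d](ρ[a/b]((U ⋈[d=e] S)))))) ⋈[a=c] R) → 3
E2 row counts bottom-up:
  R → 3
  T → 6
  σ[a<=5](T) → 4
  U → 5
  S → 3
  (U ⋈[d=e] S) → 2
  ρ[a/b]((U ⋈[d=e] S)) → 2
  ρ[h/d](ρ[a/b]((U ⋈[d=e] S))) → 2
  π[a,h](ρ[h/d](ρ[a/b]((U ⋈[d=e] S)))) → 2
  (σ[a<=5](T) − π[a,h](ρ[h/d](ρ[a/b]((U ⋈[d=e] S))))) → 4
  π[a]((σ[a<=5](T) − π[a,h](ρ[h/d](ρ[a/b]((U ⋈[d=e] S)))))) → 4
  (R ⋈[c=a] π[a]((σ[a<=5](T) − π[a,h](ρ[h/d](ρ[a/b]((U ⋈[d=e] S))))))) → 3
  π[a,f,c,x]((R ⋈[c=a] π[a]((σ[a<=5](T) − π[a,h](ρ[h/d](ρ[a/b]((U ⋈[d=e] S)))))))) → 3

E1 and E2 produce the same multiset:
a | f | c | x
5 | 8 | 5 | t
5 | 8 | 5 | t
5 | 8 | 5 | t

yes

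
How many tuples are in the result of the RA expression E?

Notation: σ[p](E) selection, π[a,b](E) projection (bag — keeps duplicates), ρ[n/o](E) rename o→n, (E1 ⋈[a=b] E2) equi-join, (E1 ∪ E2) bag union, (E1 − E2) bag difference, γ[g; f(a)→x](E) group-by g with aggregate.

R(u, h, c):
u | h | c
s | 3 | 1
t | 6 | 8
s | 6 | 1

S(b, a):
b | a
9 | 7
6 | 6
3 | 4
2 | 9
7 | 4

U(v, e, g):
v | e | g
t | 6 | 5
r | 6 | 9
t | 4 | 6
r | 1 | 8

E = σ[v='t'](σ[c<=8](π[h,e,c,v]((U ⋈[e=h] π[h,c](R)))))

Stepwise |·|:
  U → 4
  R → 3
  π[h,c](R) → 3
  (U ⋈[e=h] π[h,c](R)) → 4
  π[h,e,c,v]((U ⋈[e=h] π[h,c](R))) → 4
  σ[c<=8](π[h,e,c,v]((U ⋈[e=h] π[h,c](R)))) → 4
  σ[v='t'](σ[c<=8](π[h,e,c,v]((U ⋈[e=h] π[h,c](R))))) → 2

|E| = 2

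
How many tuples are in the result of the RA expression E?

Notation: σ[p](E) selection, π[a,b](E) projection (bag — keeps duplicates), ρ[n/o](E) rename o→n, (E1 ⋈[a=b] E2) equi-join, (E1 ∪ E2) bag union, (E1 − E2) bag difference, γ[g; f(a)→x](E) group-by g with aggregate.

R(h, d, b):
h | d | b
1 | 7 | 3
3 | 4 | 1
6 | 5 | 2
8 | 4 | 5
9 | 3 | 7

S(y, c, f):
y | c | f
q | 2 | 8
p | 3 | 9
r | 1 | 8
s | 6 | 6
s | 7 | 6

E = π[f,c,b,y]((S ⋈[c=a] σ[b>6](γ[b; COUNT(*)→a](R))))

Row counts bottom-up:
  S → 5
  R → 5
  γ[b; COUNT(*)→a](R) → 5
  σ[b>6](γ[b; COUNT(*)→a](R)) → 1
  (S ⋈[c=a] σ[b>6](γ[b; COUNT(*)→a](R))) → 1
  π[f,c,b,y]((S ⋈[c=a] σ[b>6](γ[b; COUNT(*)→a](R)))) → 1

|E| = 1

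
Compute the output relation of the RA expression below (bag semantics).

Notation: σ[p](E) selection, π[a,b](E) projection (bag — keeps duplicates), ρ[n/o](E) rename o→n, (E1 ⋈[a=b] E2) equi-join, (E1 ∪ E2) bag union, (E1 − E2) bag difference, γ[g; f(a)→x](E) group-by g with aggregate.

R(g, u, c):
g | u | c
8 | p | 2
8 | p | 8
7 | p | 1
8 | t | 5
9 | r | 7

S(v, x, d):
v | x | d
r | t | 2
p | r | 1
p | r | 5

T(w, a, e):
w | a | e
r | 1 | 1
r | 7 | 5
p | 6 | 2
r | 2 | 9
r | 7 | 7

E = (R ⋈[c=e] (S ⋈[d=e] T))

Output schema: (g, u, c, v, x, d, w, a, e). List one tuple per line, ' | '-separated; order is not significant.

Per-node cardinality:
  R → 5
  S → 3
  T → 5
  (S ⋈[d=e] T) → 3
  (R ⋈[c=e] (S ⋈[d=e] T)) → 3

== RESULT ==
g | u | c | v | x | d | w | a | e
7 | p | 1 | p | r | 1 | r | 1 | 1
8 | p | 2 | r | t | 2 | p | 6 | 2
8 | t | 5 | p | r | 5 | r | 7 | 5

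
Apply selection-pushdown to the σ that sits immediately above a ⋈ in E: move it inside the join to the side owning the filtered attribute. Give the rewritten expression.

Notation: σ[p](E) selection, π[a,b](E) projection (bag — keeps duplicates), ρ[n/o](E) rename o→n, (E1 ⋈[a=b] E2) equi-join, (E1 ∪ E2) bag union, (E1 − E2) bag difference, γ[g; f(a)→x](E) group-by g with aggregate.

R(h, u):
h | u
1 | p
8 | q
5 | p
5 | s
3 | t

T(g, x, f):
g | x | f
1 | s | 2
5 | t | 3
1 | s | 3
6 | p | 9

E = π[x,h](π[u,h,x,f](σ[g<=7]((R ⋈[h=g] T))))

σ filters on g, owned by the right side.
E' = π[x,h](π[u,h,x,f]((R ⋈[h=g] σ[g<=7](T))))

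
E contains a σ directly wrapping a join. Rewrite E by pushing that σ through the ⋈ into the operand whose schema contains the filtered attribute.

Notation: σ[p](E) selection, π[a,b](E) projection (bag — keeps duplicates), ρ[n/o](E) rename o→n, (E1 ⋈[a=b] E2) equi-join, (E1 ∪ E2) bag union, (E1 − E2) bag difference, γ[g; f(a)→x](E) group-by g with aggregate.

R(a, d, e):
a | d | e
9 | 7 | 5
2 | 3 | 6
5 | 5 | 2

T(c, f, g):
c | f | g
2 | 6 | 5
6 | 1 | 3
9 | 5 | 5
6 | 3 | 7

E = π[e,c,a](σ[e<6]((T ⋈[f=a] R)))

σ filters on e, owned by the right side.
E' = π[e,c,a]((T ⋈[f=a] σ[e<6](R)))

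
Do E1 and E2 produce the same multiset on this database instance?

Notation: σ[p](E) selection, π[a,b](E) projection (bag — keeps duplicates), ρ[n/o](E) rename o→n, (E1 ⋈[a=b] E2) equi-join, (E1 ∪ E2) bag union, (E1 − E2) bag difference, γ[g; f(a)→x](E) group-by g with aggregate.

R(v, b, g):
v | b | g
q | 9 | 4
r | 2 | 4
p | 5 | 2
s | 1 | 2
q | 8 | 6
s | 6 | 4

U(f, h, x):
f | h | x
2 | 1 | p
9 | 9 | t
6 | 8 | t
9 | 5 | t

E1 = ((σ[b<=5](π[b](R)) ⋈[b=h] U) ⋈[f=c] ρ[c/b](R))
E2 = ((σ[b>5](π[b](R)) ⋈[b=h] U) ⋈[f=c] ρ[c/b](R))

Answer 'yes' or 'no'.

E1 per-node cardinality:
  R → 6
  π[b](R) → 6
  σ[b<=5](π[b](R)) → 3
  U → 4
  (σ[b<=5](π[b](R)) ⋈[b=h] U) → 2
  R → 6
  ρ[c/b](R) → 6
  ((σ[b<=5](π[b](R)) ⋈[b=h] U) ⋈[f=c] ρ[c/b](R)) → 2
E2 per-node cardinality:
  R → 6
  π[b](R) → 6
  σ[b>5](π[b](R)) → 3
  U → 4
  (σ[b>5](π[b](R)) ⋈[b=h] U) → 2
  R → 6
  ρ[c/b](R) → 6
  ((σ[b>5](π[b](R)) ⋈[b=h] U) ⋈[f=c] ρ[c/b](R)) → 2

E1 result:
b | f | h | x | v | c | g
1 | 2 | 1 | p | r | 2 | 4
5 | 9 | 5 | t | q | 9 | 4
E2 result:
b | f | h | x | v | c | g
8 | 6 | 8 | t | s | 6 | 4
9 | 9 | 9 | t | q | 9 | 4
Witness: (1, 2, 1, 'p', 'r', 2, 4) appears 1× in E1 but 0× in E2.

no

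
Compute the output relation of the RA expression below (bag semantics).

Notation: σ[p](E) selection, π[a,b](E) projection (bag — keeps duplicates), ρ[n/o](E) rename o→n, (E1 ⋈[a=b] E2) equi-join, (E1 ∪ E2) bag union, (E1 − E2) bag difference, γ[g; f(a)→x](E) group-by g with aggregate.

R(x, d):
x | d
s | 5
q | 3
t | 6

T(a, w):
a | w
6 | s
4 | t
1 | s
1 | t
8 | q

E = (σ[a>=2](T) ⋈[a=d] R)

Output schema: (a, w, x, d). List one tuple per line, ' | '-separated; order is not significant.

Stepwise |·|:
  T → 5
  σ[a>=2](T) → 3
  R → 3
  (σ[a>=2](T) ⋈[a=d] R) → 1

== RESULT ==
a | w | x | d
6 | s | t | 6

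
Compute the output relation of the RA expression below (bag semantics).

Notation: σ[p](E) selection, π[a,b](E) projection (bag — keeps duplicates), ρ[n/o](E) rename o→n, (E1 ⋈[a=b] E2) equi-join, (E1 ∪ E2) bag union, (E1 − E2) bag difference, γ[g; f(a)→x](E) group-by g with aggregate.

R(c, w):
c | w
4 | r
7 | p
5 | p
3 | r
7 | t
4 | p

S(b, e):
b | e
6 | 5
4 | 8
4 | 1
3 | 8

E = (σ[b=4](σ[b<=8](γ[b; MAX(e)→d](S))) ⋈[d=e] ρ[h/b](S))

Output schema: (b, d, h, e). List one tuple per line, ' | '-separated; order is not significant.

Row counts bottom-up:
  S → 4
  γ[b; MAX(e)→d](S) → 3
  σ[b<=8](γ[b; MAX(e)→d](S)) → 3
  σ[b=4](σ[b<=8](γ[b; MAX(e)→d](S))) → 1
  S → 4
  ρ[h/b](S) → 4
  (σ[b=4](σ[b<=8](γ[b; MAX(e)→d](S))) ⋈[d=e] ρ[h/b](S)) → 2

== RESULT ==
b | d | h | e
4 | 8 | 3 | 8
4 | 8 | 4 | 8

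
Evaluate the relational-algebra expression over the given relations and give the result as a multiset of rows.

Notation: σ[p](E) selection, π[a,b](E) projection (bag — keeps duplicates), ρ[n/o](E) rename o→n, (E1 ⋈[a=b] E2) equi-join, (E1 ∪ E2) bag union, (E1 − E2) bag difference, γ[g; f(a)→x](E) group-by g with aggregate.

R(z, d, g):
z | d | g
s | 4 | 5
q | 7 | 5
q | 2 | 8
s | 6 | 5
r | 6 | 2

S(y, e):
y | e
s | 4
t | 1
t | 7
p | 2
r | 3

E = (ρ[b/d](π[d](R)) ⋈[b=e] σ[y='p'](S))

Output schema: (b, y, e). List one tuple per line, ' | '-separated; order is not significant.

Per-node cardinality:
  R → 5
  π[d](R) → 5
  ρ[b/d](π[d](R)) → 5
  S → 5
  σ[y='p'](S) → 1
  (ρ[b/d](π[d](R)) ⋈[b=e] σ[y='p'](S)) → 1

== RESULT ==
b | y | e
2 | p | 2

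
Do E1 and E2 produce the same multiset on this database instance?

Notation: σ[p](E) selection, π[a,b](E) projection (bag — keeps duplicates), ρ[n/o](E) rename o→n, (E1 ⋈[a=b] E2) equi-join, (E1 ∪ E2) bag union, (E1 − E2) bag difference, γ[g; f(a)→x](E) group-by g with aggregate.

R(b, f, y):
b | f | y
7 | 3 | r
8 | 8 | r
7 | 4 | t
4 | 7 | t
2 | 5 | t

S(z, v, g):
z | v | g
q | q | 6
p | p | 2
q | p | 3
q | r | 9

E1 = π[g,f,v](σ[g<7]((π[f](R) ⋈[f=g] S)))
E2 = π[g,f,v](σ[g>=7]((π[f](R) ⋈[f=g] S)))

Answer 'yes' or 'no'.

E1 row counts bottom-up:
  R → 5
  π[f](R) → 5
  S → 4
  (π[f](R) ⋈[f=g] S) → 1
  σ[g<7]((π[f](R) ⋈[f=g] S)) → 1
  π[g,f,v](σ[g<7]((π[f](R) ⋈[f=g] S))) → 1
E2 row counts bottom-up:
  R → 5
  π[f](R) → 5
  S → 4
  (π[f](R) ⋈[f=g] S) → 1
  σ[g>=7]((π[f](R) ⋈[f=g] S)) → 0
  π[g,f,v](σ[g>=7]((π[f](R) ⋈[f=g] S))) → 0

E1 result:
g | f | v
3 | 3 | p
E2 result:
g | f | v
(0 rows)
Witness: (3, 3, 'p') appears 1× in E1 but 0× in E2.

no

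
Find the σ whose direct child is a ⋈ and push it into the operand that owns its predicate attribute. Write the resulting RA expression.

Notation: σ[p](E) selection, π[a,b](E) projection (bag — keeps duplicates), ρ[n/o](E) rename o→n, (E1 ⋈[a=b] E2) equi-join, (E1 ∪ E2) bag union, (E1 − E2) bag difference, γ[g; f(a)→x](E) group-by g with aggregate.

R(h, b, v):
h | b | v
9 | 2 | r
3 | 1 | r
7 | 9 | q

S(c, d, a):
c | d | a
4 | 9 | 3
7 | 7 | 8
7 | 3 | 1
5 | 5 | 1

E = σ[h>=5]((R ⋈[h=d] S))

σ filters on h, owned by the left side.
E' = (σ[h>=5](R) ⋈[h=d] S)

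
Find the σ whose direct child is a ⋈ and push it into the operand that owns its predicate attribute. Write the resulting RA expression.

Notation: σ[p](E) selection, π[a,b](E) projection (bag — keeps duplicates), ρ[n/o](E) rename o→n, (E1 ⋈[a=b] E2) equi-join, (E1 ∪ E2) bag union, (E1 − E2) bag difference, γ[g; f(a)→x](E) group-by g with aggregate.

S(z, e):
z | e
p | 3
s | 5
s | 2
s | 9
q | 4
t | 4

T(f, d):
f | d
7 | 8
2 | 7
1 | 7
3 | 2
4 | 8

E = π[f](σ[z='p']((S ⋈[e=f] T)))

σ filters on z, owned by the left side.
E' = π[f]((σ[z='p'](S) ⋈[e=f] T))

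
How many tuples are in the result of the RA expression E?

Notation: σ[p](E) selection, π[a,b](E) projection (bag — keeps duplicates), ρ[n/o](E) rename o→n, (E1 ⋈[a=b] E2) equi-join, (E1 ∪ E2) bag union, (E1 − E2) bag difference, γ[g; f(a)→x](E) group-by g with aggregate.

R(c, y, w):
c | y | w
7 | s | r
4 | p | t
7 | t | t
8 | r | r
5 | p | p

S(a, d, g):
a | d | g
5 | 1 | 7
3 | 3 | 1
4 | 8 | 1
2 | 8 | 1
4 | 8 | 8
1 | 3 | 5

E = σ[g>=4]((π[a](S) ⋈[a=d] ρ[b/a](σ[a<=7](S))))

Row counts bottom-up:
  S → 6
  π[a](S) → 6
  S → 6
  σ[a<=7](S) → 6
  ρ[b/a](σ[a<=7](S)) → 6
  (π[a](S) ⋈[a=d] ρ[b/a](σ[a<=7](S))) → 3
  σ[g>=4]((π[a](S) ⋈[a=d] ρ[b/a](σ[a<=7](S)))) → 2

|E| = 2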